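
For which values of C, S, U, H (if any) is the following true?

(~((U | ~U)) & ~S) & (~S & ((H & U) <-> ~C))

No satisfying assignment exists.

The conjunct ~((U | ~U)) is unsatisfiable on its own:
  U=F: evaluates to False.
  U=T: evaluates to False.
So the whole conjunction is unsatisfiable.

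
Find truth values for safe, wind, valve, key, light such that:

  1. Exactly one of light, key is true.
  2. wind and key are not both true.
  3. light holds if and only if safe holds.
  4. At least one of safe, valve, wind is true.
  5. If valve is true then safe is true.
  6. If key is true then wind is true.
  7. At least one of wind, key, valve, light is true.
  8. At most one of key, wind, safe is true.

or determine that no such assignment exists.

safe = True, wind = False, valve = False, key = False, light = True

  (1) {light, key}: 1 true — exactly one ✓
  (2) wind=F, key=F — not both ✓
  (3) light=T, safe=T — same ✓
  (4) {safe, valve, wind}: 1 true — at least one ✓
  (5) valve=F ⇒ safe: vacuous ✓
  (6) key=F ⇒ wind: vacuous ✓
  (7) {wind, key, valve, light}: 1 true — at least one ✓
  (8) {key, wind, safe}: 1 true — at most one ✓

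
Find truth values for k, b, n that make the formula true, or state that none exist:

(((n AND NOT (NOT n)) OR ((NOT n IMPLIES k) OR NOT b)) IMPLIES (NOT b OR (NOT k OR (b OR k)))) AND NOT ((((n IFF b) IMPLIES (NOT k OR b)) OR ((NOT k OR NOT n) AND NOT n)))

The formula is unsatisfiable.

The conjunct NOT ((((n IFF b) IMPLIES (NOT k OR b)) OR ((NOT k OR NOT n) AND NOT n))) is unsatisfiable on its own:
  k=F, b=F, n=F: evaluates to False.
  k=F, b=F, n=T: evaluates to False.
  k=F, b=T, n=F: evaluates to False.
  k=F, b=T, n=T: evaluates to False.
  k=T, b=F, n=F: evaluates to False.
  k=T, b=F, n=T: evaluates to False.
  k=T, b=T, n=F: evaluates to False.
  k=T, b=T, n=T: evaluates to False.
So the whole conjunction is unsatisfiable.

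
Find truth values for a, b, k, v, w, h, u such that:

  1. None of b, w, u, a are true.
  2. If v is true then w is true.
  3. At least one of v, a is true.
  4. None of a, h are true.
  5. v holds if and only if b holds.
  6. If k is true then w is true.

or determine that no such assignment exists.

Case a = True:
  Constraint (1) is violated (a=T) — contradiction.
Case a = False:
  (1) forces b = False.
  (1) forces w = False.
  (1) forces u = False.
  (2) with w=F forces v = False.
  Constraint (3) is violated (v=F, a=F) — contradiction.
Both cases fail — unsatisfiable.

Unsatisfiable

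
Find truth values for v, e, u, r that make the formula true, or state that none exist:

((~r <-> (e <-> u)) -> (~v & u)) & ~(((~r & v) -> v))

The conjunct ~(((~r & v) -> v)) is unsatisfiable on its own:
  v=F, r=F: evaluates to False.
  v=F, r=T: evaluates to False.
  v=T, r=F: evaluates to False.
  v=T, r=T: evaluates to False.
So the whole conjunction is unsatisfiable.

Unsatisfiable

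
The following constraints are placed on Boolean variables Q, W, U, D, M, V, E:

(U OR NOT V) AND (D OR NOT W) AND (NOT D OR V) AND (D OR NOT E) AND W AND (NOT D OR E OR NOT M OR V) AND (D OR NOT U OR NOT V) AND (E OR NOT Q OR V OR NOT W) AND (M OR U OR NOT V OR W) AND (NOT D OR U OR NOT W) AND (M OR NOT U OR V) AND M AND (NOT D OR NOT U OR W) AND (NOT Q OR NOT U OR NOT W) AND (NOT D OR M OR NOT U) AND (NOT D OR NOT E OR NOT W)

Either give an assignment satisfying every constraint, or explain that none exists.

Q=F; W=T; U=T; D=T; M=T; V=T; E=F

Unit clause (W) forces W = True.
Unit clause (M) forces M = True.
In (D OR NOT W) only D is left, so D = True.
In (NOT D OR V) only V is left, so V = True.
In (NOT D OR U OR NOT W) only U is left, so U = True.
In (NOT Q OR NOT U OR NOT W) only NOT Q is left, so Q = False.
In (NOT D OR NOT E OR NOT W) only NOT E is left, so E = False.
All clauses satisfied.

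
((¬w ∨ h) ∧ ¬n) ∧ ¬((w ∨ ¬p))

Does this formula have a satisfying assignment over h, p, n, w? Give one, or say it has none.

h=T; p=T; n=F; w=F

  (¬w ∨ h) ∧ ¬n = True
    ¬w ∨ h = True
      ¬w = True
    ¬n = True
  ¬((w ∨ ¬p)) = True
    w ∨ ¬p = False
      ¬p = False
Both conjuncts True, so the formula holds.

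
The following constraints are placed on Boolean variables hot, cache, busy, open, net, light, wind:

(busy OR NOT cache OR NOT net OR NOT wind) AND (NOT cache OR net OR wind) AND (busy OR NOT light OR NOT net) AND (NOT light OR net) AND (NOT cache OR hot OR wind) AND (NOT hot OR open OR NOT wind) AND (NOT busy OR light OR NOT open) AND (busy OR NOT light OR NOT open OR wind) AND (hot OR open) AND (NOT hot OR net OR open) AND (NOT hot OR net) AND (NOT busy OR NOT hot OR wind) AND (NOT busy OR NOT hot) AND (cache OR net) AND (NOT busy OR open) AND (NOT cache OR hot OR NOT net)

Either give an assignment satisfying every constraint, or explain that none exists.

Set hot = True.
  then (NOT hot OR net) forces net = True.
  then (NOT busy OR NOT hot) forces busy = False.
  then (busy OR NOT light OR NOT net) forces light = False.
Set cache = False.
Set open = True.
Set wind = False.
All clauses satisfied.

hot = True, cache = False, busy = False, open = True, net = True, light = False, wind = False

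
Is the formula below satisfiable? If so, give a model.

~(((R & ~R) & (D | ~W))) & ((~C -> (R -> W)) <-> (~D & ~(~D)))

W = False, R = True, D = True, C = False

  ~(((R & ~R) & (D | ~W))) = True
    (R & ~R) & (D | ~W) = False
      R & ~R = False
        ~R = False
      D | ~W = True
        ~W = True
  (~C -> (R -> W)) <-> (~D & ~(~D)) = True
    ~C -> (R -> W) = False
      ~C = True
      R -> W = False
    ~D & ~(~D) = False
      ~D = False
      ~(~D) = True
        ~D = False
Both conjuncts True, so the formula holds.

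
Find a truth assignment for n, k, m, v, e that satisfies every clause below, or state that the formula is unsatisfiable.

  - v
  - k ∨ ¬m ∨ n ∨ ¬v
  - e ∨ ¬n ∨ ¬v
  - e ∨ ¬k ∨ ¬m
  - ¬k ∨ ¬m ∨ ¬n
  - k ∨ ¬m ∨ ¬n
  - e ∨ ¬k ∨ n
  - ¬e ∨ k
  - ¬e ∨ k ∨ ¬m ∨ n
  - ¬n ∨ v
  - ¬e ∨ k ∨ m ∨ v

n: False, k: True, m: False, v: True, e: True

Unit clause (v) forces v = True.
Set n = False.
Set k = True.
  then (e ∨ ¬k ∨ n) forces e = True.
Set m = False.
All clauses satisfied.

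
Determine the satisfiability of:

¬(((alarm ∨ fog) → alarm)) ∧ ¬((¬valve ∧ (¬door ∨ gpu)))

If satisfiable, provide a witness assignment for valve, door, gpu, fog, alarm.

valve = True; door = False; gpu = True; fog = True; alarm = False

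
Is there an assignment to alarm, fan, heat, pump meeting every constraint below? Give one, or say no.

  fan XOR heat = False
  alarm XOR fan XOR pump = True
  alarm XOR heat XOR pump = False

Unsatisfiable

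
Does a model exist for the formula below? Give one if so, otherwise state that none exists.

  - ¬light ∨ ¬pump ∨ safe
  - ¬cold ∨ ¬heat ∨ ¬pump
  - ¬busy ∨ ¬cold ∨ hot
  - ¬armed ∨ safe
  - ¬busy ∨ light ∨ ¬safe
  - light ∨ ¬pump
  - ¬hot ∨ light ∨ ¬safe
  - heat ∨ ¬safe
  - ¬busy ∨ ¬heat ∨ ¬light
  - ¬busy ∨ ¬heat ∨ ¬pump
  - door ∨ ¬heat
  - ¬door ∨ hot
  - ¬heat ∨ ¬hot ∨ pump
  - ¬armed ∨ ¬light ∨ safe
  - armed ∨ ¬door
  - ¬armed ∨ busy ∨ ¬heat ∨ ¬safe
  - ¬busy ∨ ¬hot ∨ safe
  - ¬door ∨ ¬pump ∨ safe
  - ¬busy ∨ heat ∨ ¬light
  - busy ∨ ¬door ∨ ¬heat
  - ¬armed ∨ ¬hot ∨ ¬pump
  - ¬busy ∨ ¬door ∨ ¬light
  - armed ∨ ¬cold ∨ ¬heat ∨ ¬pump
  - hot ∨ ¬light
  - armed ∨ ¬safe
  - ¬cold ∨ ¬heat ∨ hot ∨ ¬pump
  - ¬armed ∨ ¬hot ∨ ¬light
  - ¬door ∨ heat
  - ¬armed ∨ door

Set safe = False.
  then (¬armed ∨ safe) forces armed = False.
  then (armed ∨ ¬door) forces door = False.
  then (door ∨ ¬heat) forces heat = False.
Set busy = False.
Set light = False.
  then (light ∨ ¬pump) forces pump = False.
Set cold = False.
Set hot = False.
All clauses satisfied.

safe = False; busy = False; light = False; door = False; cold = False; hot = False; heat = False; armed = False; pump = False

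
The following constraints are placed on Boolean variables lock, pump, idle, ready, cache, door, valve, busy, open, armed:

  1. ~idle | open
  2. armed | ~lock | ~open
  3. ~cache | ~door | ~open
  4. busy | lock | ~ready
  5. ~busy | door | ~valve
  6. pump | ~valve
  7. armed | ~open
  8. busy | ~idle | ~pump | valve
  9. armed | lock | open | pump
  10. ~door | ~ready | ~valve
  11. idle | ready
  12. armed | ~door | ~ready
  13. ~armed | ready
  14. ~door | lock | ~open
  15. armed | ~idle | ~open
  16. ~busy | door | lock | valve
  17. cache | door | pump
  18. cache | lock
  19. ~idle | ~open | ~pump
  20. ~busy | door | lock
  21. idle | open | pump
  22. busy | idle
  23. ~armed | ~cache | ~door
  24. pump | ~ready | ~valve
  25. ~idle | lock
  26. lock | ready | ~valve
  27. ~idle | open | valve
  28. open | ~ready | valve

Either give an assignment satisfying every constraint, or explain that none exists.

lock=T, pump=F, idle=T, ready=T, cache=T, door=F, valve=F, busy=F, open=T, armed=T

Set lock = True.
Set pump = False.
  then (pump | ~valve) forces valve = False.
Set idle = True.
  then (~idle | open) forces open = True.
  then (armed | ~lock | ~open) forces armed = True.
  then (~armed | ready) forces ready = True.
Set cache = True.
  then (~cache | ~door | ~open) forces door = False.
Set busy = False.
All clauses satisfied.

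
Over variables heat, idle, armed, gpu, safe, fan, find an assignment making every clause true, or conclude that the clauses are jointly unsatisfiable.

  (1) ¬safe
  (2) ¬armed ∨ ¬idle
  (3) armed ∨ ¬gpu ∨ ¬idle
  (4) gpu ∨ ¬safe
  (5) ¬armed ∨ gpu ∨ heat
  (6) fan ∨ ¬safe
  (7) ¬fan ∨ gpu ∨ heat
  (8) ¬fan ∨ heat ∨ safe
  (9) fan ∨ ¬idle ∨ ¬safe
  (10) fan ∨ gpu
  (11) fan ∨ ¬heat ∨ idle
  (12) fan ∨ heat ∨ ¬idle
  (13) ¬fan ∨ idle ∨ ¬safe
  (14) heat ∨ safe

heat: True; idle: False; armed: True; gpu: False; safe: False; fan: True

Unit clause (¬safe) forces safe = False.
In (heat ∨ safe) only heat is left, so heat = True.
Set idle = False.
  then (fan ∨ ¬heat ∨ idle) forces fan = True.
Set armed = True.
Set gpu = False.
All clauses satisfied.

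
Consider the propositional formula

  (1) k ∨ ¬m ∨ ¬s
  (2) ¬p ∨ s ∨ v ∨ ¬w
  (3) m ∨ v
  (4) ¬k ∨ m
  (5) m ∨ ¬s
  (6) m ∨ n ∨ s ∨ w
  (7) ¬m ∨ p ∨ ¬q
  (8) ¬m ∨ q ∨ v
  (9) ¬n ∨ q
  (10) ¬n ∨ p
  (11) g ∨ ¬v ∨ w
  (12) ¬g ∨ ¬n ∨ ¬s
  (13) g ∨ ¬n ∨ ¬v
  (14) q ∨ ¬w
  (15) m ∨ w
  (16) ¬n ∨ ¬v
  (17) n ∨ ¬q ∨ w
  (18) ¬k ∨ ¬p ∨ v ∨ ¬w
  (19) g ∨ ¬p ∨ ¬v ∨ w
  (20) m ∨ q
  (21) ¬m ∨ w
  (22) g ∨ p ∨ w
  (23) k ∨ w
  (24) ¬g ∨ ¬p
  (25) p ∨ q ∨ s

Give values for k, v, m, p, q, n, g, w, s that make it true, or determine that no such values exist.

k: True, v: True, m: True, p: True, q: True, n: False, g: False, w: True, s: True

Set k = True.
  then (¬k ∨ m) forces m = True.
  then (¬m ∨ w) forces w = True.
  then (q ∨ ¬w) forces q = True.
  then (¬m ∨ p ∨ ¬q) forces p = True.
  then (¬k ∨ ¬p ∨ v ∨ ¬w) forces v = True.
  then (¬g ∨ ¬p) forces g = False.
  then (g ∨ ¬n ∨ ¬v) forces n = False.
Set s = True.
All clauses satisfied.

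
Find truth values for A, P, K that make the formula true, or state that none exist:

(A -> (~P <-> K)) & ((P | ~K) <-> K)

A: False; P: True; K: True

  A -> (~P <-> K) = True
    ~P <-> K = False
      ~P = False
  (P | ~K) <-> K = True
    P | ~K = True
      ~K = False
Both conjuncts True, so the formula holds.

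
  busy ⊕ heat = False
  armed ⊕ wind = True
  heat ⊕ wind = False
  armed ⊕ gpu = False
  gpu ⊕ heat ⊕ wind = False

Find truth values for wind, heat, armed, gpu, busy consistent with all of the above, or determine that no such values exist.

wind=T; heat=T; armed=F; gpu=F; busy=T

busy ⊕ heat = T ⊕ T = False ✓
armed ⊕ wind = F ⊕ T = True ✓
heat ⊕ wind = T ⊕ T = False ✓
armed ⊕ gpu = F ⊕ F = False ✓
gpu ⊕ heat ⊕ wind = F ⊕ T ⊕ T = False ✓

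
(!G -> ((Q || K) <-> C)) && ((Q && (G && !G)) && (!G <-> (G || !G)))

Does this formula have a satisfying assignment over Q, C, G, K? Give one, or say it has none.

No satisfying assignment exists.

Case G = True: the conjunct !G is False.
Case G = False: the conjunct G is False.
Both cases fail — unsatisfiable.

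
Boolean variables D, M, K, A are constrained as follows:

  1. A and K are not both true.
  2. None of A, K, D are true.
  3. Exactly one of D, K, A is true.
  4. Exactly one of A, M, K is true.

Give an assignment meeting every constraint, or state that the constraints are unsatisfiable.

No satisfying assignment exists.

Case D = True:
  Constraint (2) is violated (D=T) — contradiction.
Case D = False:
  (2) forces A = False.
  (2) forces K = False.
  Constraint (3) is violated (D=F, K=F, A=F) — contradiction.
Both cases fail — unsatisfiable.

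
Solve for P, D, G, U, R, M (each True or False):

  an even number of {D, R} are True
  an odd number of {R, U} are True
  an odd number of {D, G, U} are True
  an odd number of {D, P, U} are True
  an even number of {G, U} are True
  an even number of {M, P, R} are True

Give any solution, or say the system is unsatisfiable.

P = False, D = True, G = False, U = False, R = True, M = True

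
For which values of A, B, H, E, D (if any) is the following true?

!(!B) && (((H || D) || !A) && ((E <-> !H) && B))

A: False, B: True, H: True, E: False, D: False

  !(!B) = True
    !B = False
  ((H || D) || !A) && ((E <-> !H) && B) = True
    (H || D) || !A = True
      H || D = True
      !A = True
    (E <-> !H) && B = True
      E <-> !H = True
        !H = False
Both conjuncts True, so the formula holds.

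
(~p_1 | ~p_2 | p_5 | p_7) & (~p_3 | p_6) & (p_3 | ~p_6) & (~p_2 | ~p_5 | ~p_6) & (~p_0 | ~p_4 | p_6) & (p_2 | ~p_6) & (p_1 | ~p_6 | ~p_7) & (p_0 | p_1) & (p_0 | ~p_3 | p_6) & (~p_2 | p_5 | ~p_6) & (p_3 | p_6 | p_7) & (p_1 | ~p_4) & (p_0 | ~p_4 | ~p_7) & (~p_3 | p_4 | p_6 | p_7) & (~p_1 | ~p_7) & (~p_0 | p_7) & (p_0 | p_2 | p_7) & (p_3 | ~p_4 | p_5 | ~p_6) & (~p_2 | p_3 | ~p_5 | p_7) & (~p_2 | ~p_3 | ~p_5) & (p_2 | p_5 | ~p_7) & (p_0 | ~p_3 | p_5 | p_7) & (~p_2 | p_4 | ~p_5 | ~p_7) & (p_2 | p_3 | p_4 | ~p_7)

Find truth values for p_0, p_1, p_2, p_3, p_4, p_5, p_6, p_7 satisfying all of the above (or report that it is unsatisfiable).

Set p_0 = True.
  then (~p_0 | p_7) forces p_7 = True.
  then (~p_1 | ~p_7) forces p_1 = False.
  then (p_1 | ~p_6 | ~p_7) forces p_6 = False.
  then (p_1 | ~p_4) forces p_4 = False.
  then (~p_3 | p_6) forces p_3 = False.
  then (p_2 | p_3 | p_4 | ~p_7) forces p_2 = True.
  then (~p_2 | p_4 | ~p_5 | ~p_7) forces p_5 = False.
All clauses satisfied.

p_0 = True, p_1 = False, p_2 = True, p_3 = False, p_4 = False, p_5 = False, p_6 = False, p_7 = True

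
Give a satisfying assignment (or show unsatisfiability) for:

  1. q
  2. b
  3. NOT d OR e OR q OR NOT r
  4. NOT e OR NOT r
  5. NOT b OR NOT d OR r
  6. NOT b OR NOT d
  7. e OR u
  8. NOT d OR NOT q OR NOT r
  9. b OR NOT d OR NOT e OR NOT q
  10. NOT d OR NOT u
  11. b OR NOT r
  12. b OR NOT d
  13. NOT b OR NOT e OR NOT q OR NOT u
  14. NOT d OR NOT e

Unit clause (q) forces q = True.
Unit clause (b) forces b = True.
In (NOT b OR NOT d) only NOT d is left, so d = False.
Set u = True.
  then (NOT b OR NOT e OR NOT q OR NOT u) forces e = False.
Set r = True.
All clauses satisfied.

u = True, d = False, q = True, e = False, r = True, b = True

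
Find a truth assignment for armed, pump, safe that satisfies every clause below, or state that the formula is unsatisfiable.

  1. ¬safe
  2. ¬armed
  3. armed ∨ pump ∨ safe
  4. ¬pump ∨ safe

The formula is unsatisfiable.

Case armed = True:
  Clause (¬armed) is falsified — contradiction.
Case armed = False:
  (¬safe) forces safe = False.
  (armed ∨ pump ∨ safe) forces pump = True.
  Clause (¬pump ∨ safe) is falsified — contradiction.
Both cases fail, so the formula is unsatisfiable.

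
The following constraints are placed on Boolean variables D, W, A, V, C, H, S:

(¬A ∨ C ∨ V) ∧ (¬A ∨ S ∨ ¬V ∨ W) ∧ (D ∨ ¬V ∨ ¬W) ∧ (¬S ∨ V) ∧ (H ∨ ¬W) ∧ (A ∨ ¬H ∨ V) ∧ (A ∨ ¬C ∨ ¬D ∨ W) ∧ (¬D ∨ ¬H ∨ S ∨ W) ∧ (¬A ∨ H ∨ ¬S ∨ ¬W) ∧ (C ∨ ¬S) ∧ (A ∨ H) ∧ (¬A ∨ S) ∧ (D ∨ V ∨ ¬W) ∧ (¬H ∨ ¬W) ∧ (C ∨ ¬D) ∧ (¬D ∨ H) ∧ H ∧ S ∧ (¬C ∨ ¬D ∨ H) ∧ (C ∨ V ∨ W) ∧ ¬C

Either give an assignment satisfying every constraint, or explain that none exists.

Case C = True:
  Clause (¬C) is falsified — contradiction.
Case C = False:
  (C ∨ ¬S) forces S = False.
  Clause (S) is falsified — contradiction.
Both cases fail, so the formula is unsatisfiable.

No satisfying assignment exists.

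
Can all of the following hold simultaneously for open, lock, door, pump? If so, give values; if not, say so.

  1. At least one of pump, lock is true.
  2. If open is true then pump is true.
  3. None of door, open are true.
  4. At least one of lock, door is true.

open = False; lock = True; door = False; pump = True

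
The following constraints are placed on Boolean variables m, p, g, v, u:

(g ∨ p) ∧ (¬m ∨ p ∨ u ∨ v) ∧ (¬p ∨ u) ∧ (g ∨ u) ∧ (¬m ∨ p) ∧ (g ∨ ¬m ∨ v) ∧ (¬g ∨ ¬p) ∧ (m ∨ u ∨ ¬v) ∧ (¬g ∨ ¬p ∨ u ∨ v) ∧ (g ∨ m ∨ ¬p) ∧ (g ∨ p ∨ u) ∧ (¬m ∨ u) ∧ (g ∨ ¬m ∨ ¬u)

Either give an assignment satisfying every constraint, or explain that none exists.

m=F, p=F, g=T, v=F, u=T

Try m = True:
  (¬m ∨ p) forces p = True.
  (¬p ∨ u) forces u = True.
  (¬g ∨ ¬p) forces g = False.
  clause (g ∨ ¬m ∨ ¬u) is falsified — backtrack.
So m = False.
Set p = False.
  then (g ∨ p) forces g = True.
Set v = False.
Set u = True.
All clauses satisfied.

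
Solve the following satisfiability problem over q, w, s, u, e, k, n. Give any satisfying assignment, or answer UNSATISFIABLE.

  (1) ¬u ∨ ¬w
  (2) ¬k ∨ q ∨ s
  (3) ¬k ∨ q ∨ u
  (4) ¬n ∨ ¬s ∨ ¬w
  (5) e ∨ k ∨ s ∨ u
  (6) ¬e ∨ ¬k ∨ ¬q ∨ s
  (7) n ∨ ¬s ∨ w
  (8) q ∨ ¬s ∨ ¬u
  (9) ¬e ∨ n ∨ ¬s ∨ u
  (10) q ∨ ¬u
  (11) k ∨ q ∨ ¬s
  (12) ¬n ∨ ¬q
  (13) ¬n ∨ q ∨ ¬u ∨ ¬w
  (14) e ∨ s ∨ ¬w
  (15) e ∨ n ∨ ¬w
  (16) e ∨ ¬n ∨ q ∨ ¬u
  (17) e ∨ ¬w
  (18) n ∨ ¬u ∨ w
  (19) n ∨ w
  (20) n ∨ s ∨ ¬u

Set q = False.
  then (q ∨ ¬u) forces u = False.
  then (¬k ∨ q ∨ u) forces k = False.
  then (k ∨ q ∨ ¬s) forces s = False.
  then (e ∨ k ∨ s ∨ u) forces e = True.
Set w = False.
  then (n ∨ w) forces n = True.
All clauses satisfied.

q: False; w: False; s: False; u: False; e: True; k: False; n: True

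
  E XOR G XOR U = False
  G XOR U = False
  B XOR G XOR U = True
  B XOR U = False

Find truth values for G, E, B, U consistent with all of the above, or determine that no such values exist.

G = True; E = False; B = True; U = True

E XOR G XOR U = F XOR T XOR T = False ✓
G XOR U = T XOR T = False ✓
B XOR G XOR U = T XOR T XOR T = True ✓
B XOR U = T XOR T = False ✓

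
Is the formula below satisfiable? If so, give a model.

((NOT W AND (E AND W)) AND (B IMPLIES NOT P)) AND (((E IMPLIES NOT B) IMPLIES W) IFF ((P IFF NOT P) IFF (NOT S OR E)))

Case W = True: the conjunct NOT W is False.
Case W = False: the conjunct W is False.
Both cases fail — unsatisfiable.

Unsatisfiable — no assignment works.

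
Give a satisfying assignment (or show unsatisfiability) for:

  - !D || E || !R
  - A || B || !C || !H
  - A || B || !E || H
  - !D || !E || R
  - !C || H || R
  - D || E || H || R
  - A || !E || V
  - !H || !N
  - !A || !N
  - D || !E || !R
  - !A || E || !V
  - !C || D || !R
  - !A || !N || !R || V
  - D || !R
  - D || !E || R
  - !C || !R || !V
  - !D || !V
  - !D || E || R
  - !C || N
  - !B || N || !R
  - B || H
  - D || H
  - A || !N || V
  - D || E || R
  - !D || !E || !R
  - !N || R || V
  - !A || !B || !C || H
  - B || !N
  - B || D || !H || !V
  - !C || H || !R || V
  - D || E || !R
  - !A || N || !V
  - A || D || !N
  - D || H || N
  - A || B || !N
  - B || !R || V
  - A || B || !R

The formula is unsatisfiable.

Case D = True:
  (!D || !V) forces V = False.
  If R = True:
    (!D || E || !R) forces E = True.
    clause (!D || !E || !R) is falsified.
  If R = False:
    (!D || !E || R) forces E = False.
    clause (!D || E || R) is falsified.
  Every sub-case reaches a contradiction.
Case D = False:
  (D || !R) forces R = False.
  (D || !E || R) forces E = False.
  Clause (D || E || R) is falsified — contradiction.
Both cases fail, so the formula is unsatisfiable.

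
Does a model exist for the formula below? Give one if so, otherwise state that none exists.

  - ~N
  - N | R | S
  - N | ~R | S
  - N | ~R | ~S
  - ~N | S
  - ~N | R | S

R: False, S: True, N: False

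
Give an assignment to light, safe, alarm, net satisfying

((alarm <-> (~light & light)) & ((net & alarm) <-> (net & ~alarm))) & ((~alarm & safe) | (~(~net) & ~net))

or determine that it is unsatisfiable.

light = True, safe = True, alarm = False, net = False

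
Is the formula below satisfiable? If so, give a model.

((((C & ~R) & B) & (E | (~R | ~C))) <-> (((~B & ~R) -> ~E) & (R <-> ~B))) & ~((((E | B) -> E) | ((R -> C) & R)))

R: True; B: True; E: False; C: False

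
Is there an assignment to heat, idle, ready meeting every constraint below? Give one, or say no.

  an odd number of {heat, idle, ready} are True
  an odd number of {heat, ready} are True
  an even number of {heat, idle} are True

heat = False, idle = False, ready = True

{heat, idle, ready}: 1 true → odd ✓
{heat, ready}: 1 true → odd ✓
{heat, idle}: 0 true → even ✓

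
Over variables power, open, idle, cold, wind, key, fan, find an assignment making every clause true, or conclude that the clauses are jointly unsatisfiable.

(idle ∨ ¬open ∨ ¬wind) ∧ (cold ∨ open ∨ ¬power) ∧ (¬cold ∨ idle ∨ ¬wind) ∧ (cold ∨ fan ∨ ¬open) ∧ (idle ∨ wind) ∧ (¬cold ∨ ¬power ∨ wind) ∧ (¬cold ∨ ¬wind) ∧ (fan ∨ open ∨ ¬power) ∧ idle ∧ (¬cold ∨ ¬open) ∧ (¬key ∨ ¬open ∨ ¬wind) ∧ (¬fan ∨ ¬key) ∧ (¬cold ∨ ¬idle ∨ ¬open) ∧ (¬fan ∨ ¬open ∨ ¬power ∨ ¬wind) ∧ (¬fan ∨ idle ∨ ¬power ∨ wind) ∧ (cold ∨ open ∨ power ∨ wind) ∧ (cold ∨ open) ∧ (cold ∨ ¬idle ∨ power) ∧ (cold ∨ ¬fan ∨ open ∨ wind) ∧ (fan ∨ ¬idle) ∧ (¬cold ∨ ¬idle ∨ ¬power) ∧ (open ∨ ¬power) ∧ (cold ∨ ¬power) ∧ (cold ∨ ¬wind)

power=F, open=F, idle=T, cold=T, wind=F, key=F, fan=T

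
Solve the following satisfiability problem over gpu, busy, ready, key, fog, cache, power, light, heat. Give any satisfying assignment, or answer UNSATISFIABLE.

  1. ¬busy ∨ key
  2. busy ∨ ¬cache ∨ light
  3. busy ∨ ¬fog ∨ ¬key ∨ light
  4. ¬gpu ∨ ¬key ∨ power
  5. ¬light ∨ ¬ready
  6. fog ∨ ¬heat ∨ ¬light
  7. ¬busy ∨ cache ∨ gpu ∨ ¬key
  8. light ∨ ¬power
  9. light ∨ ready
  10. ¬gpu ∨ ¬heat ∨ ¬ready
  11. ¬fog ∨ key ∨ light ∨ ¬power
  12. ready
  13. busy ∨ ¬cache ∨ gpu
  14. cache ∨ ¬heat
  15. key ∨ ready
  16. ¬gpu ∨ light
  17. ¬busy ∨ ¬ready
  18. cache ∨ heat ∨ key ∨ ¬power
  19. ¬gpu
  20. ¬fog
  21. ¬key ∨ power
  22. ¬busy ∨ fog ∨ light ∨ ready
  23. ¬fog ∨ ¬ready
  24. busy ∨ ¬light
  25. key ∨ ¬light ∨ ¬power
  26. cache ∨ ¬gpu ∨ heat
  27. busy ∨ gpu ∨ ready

gpu = False, busy = False, ready = True, key = False, fog = False, cache = False, power = False, light = False, heat = False

Unit clause (ready) forces ready = True.
In (¬busy ∨ ¬ready) only ¬busy is left, so busy = False.
Unit clause (¬gpu) forces gpu = False.
Unit clause (¬fog) forces fog = False.
In (busy ∨ ¬light) only ¬light is left, so light = False.
In (busy ∨ ¬cache ∨ light) only ¬cache is left, so cache = False.
In (light ∨ ¬power) only ¬power is left, so power = False.
In (cache ∨ ¬heat) only ¬heat is left, so heat = False.
In (¬key ∨ power) only ¬key is left, so key = False.
All clauses satisfied.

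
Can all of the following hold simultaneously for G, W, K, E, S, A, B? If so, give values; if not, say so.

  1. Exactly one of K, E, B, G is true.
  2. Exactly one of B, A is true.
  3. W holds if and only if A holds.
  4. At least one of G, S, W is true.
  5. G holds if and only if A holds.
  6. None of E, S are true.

G: True; W: True; K: False; E: False; S: False; A: True; B: False

  (1) {K, E, B, G}: 1 true — exactly one ✓
  (2) {B, A}: 1 true — exactly one ✓
  (3) W=T, A=T — same ✓
  (4) {G, S, W}: 2 true — at least one ✓
  (5) G=T, A=T — same ✓
  (6) {E, S}: 0 true — none ✓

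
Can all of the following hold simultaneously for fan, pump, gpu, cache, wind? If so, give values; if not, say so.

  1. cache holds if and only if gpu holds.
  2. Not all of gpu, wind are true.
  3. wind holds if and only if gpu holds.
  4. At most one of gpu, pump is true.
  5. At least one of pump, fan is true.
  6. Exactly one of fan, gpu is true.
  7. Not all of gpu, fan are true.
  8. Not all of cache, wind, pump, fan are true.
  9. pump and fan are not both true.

fan = True, pump = False, gpu = False, cache = False, wind = False

  (1) cache=F, gpu=F — same ✓
  (2) {gpu, wind}: 0/2 true — not all ✓
  (3) wind=F, gpu=F — same ✓
  (4) {gpu, pump}: 0 true — at most one ✓
  (5) {pump, fan}: 1 true — at least one ✓
  (6) {fan, gpu}: 1 true — exactly one ✓
  (7) {gpu, fan}: 1/2 true — not all ✓
  (8) {cache, wind, pump, fan}: 1/4 true — not all ✓
  (9) pump=F, fan=T — not both ✓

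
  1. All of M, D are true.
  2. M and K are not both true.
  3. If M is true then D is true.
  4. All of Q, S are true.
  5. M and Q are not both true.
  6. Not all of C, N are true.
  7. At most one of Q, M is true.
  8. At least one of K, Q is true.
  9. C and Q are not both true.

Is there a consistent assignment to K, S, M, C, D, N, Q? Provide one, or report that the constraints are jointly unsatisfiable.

No satisfying assignment exists.

Case Q = True:
  (1) forces M = True.
  Constraint (5) is violated (M=T, Q=T) — contradiction.
Case Q = False:
  Constraint (4) is violated (Q=F) — contradiction.
Both cases fail — unsatisfiable.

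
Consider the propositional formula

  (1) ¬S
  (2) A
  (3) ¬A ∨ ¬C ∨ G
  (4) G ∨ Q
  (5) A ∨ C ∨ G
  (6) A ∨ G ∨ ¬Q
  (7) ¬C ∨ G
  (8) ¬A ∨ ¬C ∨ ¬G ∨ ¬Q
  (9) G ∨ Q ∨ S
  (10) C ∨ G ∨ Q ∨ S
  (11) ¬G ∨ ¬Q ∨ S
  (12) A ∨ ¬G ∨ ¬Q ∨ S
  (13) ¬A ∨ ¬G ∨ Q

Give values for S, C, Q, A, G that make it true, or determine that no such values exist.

Unit clause (¬S) forces S = False.
Unit clause (A) forces A = True.
Try C = True:
  (¬A ∨ ¬C ∨ G) forces G = True.
  (¬A ∨ ¬C ∨ ¬G ∨ ¬Q) forces Q = False.
  clause (¬A ∨ ¬G ∨ Q) is falsified — backtrack.
So C = False.
Try Q = False:
  (G ∨ Q) forces G = True.
  clause (¬A ∨ ¬G ∨ Q) is falsified — backtrack.
So Q = True.
  then (¬G ∨ ¬Q ∨ S) forces G = False.
All clauses satisfied.

S = False, C = False, Q = True, A = True, G = False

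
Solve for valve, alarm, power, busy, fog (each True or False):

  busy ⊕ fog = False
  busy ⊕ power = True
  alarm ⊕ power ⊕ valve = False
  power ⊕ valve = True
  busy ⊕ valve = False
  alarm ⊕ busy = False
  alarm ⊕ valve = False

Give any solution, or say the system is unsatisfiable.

valve=T, alarm=T, power=F, busy=T, fog=T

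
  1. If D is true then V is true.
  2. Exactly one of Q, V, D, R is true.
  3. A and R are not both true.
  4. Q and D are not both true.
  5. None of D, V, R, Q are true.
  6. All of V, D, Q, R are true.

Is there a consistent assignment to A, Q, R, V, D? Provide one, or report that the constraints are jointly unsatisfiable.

Unsatisfiable — no assignment works.

Case Q = True:
  Constraint (5) is violated (Q=T) — contradiction.
Case Q = False:
  Constraint (6) is violated (Q=F) — contradiction.
Both cases fail — unsatisfiable.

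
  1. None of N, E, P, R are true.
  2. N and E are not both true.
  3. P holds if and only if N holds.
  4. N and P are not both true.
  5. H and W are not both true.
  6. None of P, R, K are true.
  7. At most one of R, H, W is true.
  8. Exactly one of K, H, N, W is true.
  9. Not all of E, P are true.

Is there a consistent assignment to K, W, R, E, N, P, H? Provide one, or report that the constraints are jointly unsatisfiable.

K=F; W=T; R=F; E=F; N=F; P=F; H=F

  (1) {N, E, P, R}: 0 true — none ✓
  (2) N=F, E=F — not both ✓
  (3) P=F, N=F — same ✓
  (4) N=F, P=F — not both ✓
  (5) H=F, W=T — not both ✓
  (6) {P, R, K}: 0 true — none ✓
  (7) {R, H, W}: 1 true — at most one ✓
  (8) {K, H, N, W}: 1 true — exactly one ✓
  (9) {E, P}: 0/2 true — not all ✓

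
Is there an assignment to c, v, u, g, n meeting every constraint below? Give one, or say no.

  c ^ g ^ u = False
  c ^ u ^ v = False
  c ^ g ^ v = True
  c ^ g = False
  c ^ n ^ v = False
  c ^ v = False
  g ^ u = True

c = True; v = True; u = False; g = True; n = False

c ^ g ^ u = T ^ T ^ F = False ✓
c ^ u ^ v = T ^ F ^ T = False ✓
c ^ g ^ v = T ^ T ^ T = True ✓
c ^ g = T ^ T = False ✓
c ^ n ^ v = T ^ F ^ T = False ✓
c ^ v = T ^ T = False ✓
g ^ u = T ^ F = True ✓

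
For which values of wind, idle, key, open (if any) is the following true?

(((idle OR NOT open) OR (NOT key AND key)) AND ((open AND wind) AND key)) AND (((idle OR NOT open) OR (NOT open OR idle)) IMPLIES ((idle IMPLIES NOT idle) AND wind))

Unsatisfiable

Case idle = True: the conjunct ((idle OR NOT open) OR (NOT open OR idle)) IMPLIES ((idle IMPLIES NOT idle) AND wind) becomes (True OR True) IMPLIES (False AND wind) = False.
Case idle = False: the formula simplifies to ((NOT open OR (NOT key AND key)) AND ((open AND wind) AND key)) AND ((NOT open OR NOT open) IMPLIES wind).
  open = True: simplifies to (NOT key AND key) AND (wind AND key).
    key = True: the conjunct NOT key is False.
    key = False: the conjunct key is False.
  open = False: the conjunct open is False.
Both cases fail — unsatisfiable.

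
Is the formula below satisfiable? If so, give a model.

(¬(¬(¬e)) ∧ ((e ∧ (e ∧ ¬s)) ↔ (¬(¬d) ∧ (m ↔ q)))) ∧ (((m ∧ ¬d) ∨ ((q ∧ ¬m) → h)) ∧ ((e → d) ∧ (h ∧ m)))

e = False, h = True, q = False, d = False, m = True, s = True

  ¬(¬(¬e)) ∧ ((e ∧ (e ∧ ¬s)) ↔ (¬(¬d) ∧ (m ↔ q))) = True
    ¬(¬(¬e)) = True
      ¬(¬e) = False
        ¬e = True
    (e ∧ (e ∧ ¬s)) ↔ (¬(¬d) ∧ (m ↔ q)) = True
      e ∧ (e ∧ ¬s) = False
        e ∧ ¬s = False
          ¬s = False
      ¬(¬d) ∧ (m ↔ q) = False
        ¬(¬d) = False
          ¬d = True
        m ↔ q = False
  ((m ∧ ¬d) ∨ ((q ∧ ¬m) → h)) ∧ ((e → d) ∧ (h ∧ m)) = True
    (m ∧ ¬d) ∨ ((q ∧ ¬m) → h) = True
      m ∧ ¬d = True
        ¬d = True
      (q ∧ ¬m) → h = True
        q ∧ ¬m = False
          ¬m = False
    (e → d) ∧ (h ∧ m) = True
      e → d = True
      h ∧ m = True
Both conjuncts True, so the formula holds.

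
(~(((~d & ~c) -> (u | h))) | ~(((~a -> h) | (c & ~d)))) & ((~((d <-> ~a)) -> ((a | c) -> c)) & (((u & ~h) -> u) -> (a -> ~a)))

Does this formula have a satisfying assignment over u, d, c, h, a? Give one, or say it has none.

u=T, d=T, c=T, h=F, a=F

  ~(((~d & ~c) -> (u | h))) | ~(((~a -> h) | (c & ~d))) = True
    ~(((~d & ~c) -> (u | h))) = False
      (~d & ~c) -> (u | h) = True
        ~d & ~c = False
          ~d = False
          ~c = False
        u | h = True
    ~(((~a -> h) | (c & ~d))) = True
      (~a -> h) | (c & ~d) = False
        ~a -> h = False
          ~a = True
        c & ~d = False
          ~d = False
  (~((d <-> ~a)) -> ((a | c) -> c)) & (((u & ~h) -> u) -> (a -> ~a)) = True
    ~((d <-> ~a)) -> ((a | c) -> c) = True
      ~((d <-> ~a)) = False
        d <-> ~a = True
          ~a = True
      (a | c) -> c = True
        a | c = True
    ((u & ~h) -> u) -> (a -> ~a) = True
      (u & ~h) -> u = True
        u & ~h = True
          ~h = True
      a -> ~a = True
        ~a = True
Both conjuncts True, so the formula holds.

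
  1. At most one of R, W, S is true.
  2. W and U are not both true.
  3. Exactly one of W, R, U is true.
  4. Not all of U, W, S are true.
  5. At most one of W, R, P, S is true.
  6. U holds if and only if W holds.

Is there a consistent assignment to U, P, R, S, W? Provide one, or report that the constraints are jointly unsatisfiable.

U=F, P=F, R=T, S=F, W=F

  (1) {R, W, S}: 1 true — at most one ✓
  (2) W=F, U=F — not both ✓
  (3) {W, R, U}: 1 true — exactly one ✓
  (4) {U, W, S}: 0/3 true — not all ✓
  (5) {W, R, P, S}: 1 true — at most one ✓
  (6) U=F, W=F — same ✓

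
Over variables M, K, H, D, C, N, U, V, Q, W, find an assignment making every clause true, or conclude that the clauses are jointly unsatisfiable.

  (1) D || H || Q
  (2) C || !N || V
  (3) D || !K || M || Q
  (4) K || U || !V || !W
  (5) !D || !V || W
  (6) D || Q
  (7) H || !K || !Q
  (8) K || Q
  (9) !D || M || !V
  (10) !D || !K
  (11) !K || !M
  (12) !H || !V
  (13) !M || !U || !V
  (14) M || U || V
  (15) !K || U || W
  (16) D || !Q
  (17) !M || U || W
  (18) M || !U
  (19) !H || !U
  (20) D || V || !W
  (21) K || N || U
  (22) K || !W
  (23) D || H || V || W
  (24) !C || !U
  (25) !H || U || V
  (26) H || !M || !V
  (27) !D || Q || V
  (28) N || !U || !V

M = True, K = False, H = False, D = True, C = False, N = False, U = True, V = False, Q = True, W = False

Try M = False:
  (M || !U) forces U = False.
  (M || U || V) forces V = True.
  (!D || M || !V) forces D = False.
  (D || Q) forces Q = True.
  clause (D || !Q) is falsified — backtrack.
So M = True.
  then (!K || !M) forces K = False.
  then (K || !W) forces W = False.
  then (K || Q) forces Q = True.
  then (D || !Q) forces D = True.
  then (!M || U || W) forces U = True.
  then (!H || !U) forces H = False.
  then (!C || !U) forces C = False.
  then (H || !M || !V) forces V = False.
  then (C || !N || V) forces N = False.
All clauses satisfied.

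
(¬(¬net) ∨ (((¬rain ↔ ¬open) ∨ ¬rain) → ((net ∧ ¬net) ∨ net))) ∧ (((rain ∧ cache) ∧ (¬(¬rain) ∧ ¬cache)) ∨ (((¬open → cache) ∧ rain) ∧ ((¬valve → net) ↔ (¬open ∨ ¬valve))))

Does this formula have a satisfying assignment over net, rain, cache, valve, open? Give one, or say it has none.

net=T; rain=T; cache=T; valve=F; open=T

  ¬(¬net) ∨ (((¬rain ↔ ¬open) ∨ ¬rain) → ((net ∧ ¬net) ∨ net)) = True
    ¬(¬net) = True
      ¬net = False
    ((¬rain ↔ ¬open) ∨ ¬rain) → ((net ∧ ¬net) ∨ net) = True
      (¬rain ↔ ¬open) ∨ ¬rain = True
        ¬rain ↔ ¬open = True
          ¬rain = False
          ¬open = False
        ¬rain = False
      (net ∧ ¬net) ∨ net = True
        net ∧ ¬net = False
          ¬net = False
  ((rain ∧ cache) ∧ (¬(¬rain) ∧ ¬cache)) ∨ (((¬open → cache) ∧ rain) ∧ ((¬valve → net) ↔ (¬open ∨ ¬valve))) = True
    (rain ∧ cache) ∧ (¬(¬rain) ∧ ¬cache) = False
      rain ∧ cache = True
      ¬(¬rain) ∧ ¬cache = False
        ¬(¬rain) = True
          ¬rain = False
        ¬cache = False
    ((¬open → cache) ∧ rain) ∧ ((¬valve → net) ↔ (¬open ∨ ¬valve)) = True
      (¬open → cache) ∧ rain = True
        ¬open → cache = True
          ¬open = False
      (¬valve → net) ↔ (¬open ∨ ¬valve) = True
        ¬valve → net = True
          ¬valve = True
        ¬open ∨ ¬valve = True
          ¬open = False
          ¬valve = True
Both conjuncts True, so the formula holds.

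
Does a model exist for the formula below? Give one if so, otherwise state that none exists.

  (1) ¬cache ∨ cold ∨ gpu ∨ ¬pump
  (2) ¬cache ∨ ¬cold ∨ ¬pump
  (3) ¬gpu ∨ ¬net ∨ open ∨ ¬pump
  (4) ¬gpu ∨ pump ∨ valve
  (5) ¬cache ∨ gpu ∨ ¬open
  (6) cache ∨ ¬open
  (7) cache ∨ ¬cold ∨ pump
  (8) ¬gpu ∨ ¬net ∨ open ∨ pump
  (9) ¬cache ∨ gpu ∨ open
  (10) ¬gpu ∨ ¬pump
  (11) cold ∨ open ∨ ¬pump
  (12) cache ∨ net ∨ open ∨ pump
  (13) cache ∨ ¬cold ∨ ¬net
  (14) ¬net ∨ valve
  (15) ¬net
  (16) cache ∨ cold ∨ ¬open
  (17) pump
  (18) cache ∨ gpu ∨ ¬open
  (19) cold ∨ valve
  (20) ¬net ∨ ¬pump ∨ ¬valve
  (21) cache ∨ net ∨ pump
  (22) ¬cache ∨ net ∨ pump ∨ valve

net=F, gpu=F, cache=F, open=F, cold=T, pump=T, valve=T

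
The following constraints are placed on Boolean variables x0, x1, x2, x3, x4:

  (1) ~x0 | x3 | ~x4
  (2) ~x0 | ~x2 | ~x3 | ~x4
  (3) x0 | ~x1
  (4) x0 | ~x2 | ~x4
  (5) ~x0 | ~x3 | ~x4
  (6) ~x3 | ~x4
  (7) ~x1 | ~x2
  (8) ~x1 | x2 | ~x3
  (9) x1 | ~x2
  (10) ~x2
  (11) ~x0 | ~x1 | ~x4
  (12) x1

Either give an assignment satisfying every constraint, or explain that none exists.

x0: True, x1: True, x2: False, x3: False, x4: False

Unit clause (~x2) forces x2 = False.
Unit clause (x1) forces x1 = True.
In (x0 | ~x1) only x0 is left, so x0 = True.
In (~x1 | x2 | ~x3) only ~x3 is left, so x3 = False.
In (~x0 | ~x1 | ~x4) only ~x4 is left, so x4 = False.
All clauses satisfied.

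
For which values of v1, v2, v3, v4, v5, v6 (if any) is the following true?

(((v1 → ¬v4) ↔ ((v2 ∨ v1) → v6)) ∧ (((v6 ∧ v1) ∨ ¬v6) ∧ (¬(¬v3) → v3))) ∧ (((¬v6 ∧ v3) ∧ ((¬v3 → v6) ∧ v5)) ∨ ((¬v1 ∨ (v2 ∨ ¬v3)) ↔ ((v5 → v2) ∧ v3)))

v1: True, v2: True, v3: True, v4: True, v5: True, v6: False

  ((v1 → ¬v4) ↔ ((v2 ∨ v1) → v6)) ∧ (((v6 ∧ v1) ∨ ¬v6) ∧ (¬(¬v3) → v3)) = True
    (v1 → ¬v4) ↔ ((v2 ∨ v1) → v6) = True
      v1 → ¬v4 = False
        ¬v4 = False
      (v2 ∨ v1) → v6 = False
        v2 ∨ v1 = True
    ((v6 ∧ v1) ∨ ¬v6) ∧ (¬(¬v3) → v3) = True
      (v6 ∧ v1) ∨ ¬v6 = True
        v6 ∧ v1 = False
        ¬v6 = True
      ¬(¬v3) → v3 = True
        ¬(¬v3) = True
          ¬v3 = False
  ((¬v6 ∧ v3) ∧ ((¬v3 → v6) ∧ v5)) ∨ ((¬v1 ∨ (v2 ∨ ¬v3)) ↔ ((v5 → v2) ∧ v3)) = True
    (¬v6 ∧ v3) ∧ ((¬v3 → v6) ∧ v5) = True
      ¬v6 ∧ v3 = True
        ¬v6 = True
      (¬v3 → v6) ∧ v5 = True
        ¬v3 → v6 = True
          ¬v3 = False
    (¬v1 ∨ (v2 ∨ ¬v3)) ↔ ((v5 → v2) ∧ v3) = True
      ¬v1 ∨ (v2 ∨ ¬v3) = True
        ¬v1 = False
        v2 ∨ ¬v3 = True
          ¬v3 = False
      (v5 → v2) ∧ v3 = True
        v5 → v2 = True
Both conjuncts True, so the formula holds.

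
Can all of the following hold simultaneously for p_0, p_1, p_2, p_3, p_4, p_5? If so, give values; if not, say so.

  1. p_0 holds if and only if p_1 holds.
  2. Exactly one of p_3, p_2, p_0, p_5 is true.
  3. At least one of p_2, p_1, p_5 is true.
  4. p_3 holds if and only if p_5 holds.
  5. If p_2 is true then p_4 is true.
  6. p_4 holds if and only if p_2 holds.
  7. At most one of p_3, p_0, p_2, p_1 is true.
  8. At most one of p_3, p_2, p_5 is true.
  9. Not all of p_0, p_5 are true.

p_0=F; p_1=F; p_2=T; p_3=F; p_4=T; p_5=F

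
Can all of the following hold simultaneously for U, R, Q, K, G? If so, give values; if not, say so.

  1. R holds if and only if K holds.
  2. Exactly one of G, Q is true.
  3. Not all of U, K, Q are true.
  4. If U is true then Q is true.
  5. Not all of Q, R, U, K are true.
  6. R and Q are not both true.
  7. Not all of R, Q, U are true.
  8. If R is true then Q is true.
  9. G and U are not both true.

U: False, R: False, Q: True, K: False, G: False

  (1) R=F, K=F — same ✓
  (2) {G, Q}: 1 true — exactly one ✓
  (3) {U, K, Q}: 1/3 true — not all ✓
  (4) U=F ⇒ Q: vacuous ✓
  (5) {Q, R, U, K}: 1/4 true — not all ✓
  (6) R=F, Q=T — not both ✓
  (7) {R, Q, U}: 1/3 true — not all ✓
  (8) R=F ⇒ Q: vacuous ✓
  (9) G=F, U=F — not both ✓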